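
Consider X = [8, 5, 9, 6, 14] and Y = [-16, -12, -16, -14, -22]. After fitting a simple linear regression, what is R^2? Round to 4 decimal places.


The fitted line is Y = -7.1220 + -1.0569*X.
SSres = 1.0407, SStot = 56.0000.
R^2 = 1 - SSres/SStot = 0.9814.

0.9814


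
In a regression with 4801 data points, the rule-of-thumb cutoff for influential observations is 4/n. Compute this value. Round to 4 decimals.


Cook's distance cutoff = 4/n = 4/4801.
= 0.0008.

0.0008


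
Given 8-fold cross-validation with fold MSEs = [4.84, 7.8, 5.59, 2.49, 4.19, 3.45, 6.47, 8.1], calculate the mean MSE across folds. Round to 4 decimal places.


Sum of fold MSEs = 42.9300.
Average = 42.9300 / 8 = 5.3663.

5.3663


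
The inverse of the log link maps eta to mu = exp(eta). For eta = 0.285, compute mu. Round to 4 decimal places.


Apply the inverse link:
mu = e^0.285 = 1.3298.

1.3298


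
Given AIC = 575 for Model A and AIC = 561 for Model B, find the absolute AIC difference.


Absolute difference = |575 - 561| = 14.
The model with lower AIC (B) is preferred.

14


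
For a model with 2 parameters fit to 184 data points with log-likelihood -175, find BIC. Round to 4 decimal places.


k * ln(n) = 2 * ln(184) = 2 * 5.214936 = 10.429872.
-2 * loglik = -2 * (-175) = 350.
BIC = 10.429872 + 350 = 360.429872, which rounds to 360.4299.

360.4299


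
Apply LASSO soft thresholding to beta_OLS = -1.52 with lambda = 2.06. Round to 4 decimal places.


Check: |-1.52| = 1.52 vs lambda = 2.06.
Since |beta| <= lambda, the coefficient is set to 0.
Soft-thresholded coefficient = 0.0000.

0.0000


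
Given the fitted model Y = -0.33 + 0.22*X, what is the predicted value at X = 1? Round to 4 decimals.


Substitute X = 1 into the equation:
Y = -0.33 + 0.22 * 1 = -0.33 + 0.2200 = -0.1100.

-0.1100


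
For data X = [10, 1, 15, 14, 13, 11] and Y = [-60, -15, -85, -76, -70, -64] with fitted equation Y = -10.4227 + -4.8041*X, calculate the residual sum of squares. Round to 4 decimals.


For each point, residual = actual - predicted.
Residuals: [-1.5363, 0.2268, -2.5158, 1.6801, 2.8760, -0.7322].
Sum of squared residuals = 20.3711.

20.3711


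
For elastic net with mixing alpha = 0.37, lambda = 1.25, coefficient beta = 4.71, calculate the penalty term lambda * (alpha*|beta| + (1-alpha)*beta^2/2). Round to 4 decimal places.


Compute:
L1 = 0.37 * 4.71 = 1.7427.
L2 = 0.63 * 4.71^2 / 2 = 6.9880.
Penalty = 1.25 * (1.7427 + 6.9880) = 10.9134.

10.9134


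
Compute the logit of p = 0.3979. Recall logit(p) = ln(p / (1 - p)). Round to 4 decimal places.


The odds are p/(1-p) = 0.3979 / 0.6021 = 0.6609.
logit(p) = ln(0.6609) = -0.4142.

-0.4142


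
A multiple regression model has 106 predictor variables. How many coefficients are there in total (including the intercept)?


Including the intercept, the model has 106 predictor coefficients + 1 intercept.
Total = 107.

107


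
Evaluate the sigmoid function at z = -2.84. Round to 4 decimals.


First, exp(2.8400) = 17.1158.
Then sigma(z) = 1/(1 + 17.1158) = 0.0552.

0.0552


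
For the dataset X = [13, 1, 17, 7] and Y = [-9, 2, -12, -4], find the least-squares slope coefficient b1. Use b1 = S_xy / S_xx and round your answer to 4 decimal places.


The sample means are xbar = 9.5000 and ybar = -5.7500.
Compute S_xx = 147.0000 and S_xy = -128.5000.
Slope b1 = S_xy / S_xx = -128.5000 / 147.0000 = -0.8741.

-0.8741


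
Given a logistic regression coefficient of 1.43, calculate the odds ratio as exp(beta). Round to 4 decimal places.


The odds ratio is computed as:
OR = e^(1.43) = 4.1787.

4.1787


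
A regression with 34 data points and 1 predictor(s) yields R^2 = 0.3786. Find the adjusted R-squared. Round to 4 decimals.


Using the formula:
(1 - 0.3786) = 0.6214.
Multiply by 33/32: 0.6214 * 33 = 20.5062, then 20.5062 / 32 = 0.6408.
Adj R^2 = 1 - 0.6408 = 0.3592.

0.3592


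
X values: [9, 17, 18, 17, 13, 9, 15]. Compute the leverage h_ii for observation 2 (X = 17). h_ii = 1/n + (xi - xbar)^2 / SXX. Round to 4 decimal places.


Compute xbar = 14.0000 with n = 7 observations.
SXX = 86.0000.
Leverage = 1/7 + (17 - 14.0000)^2/86.0000 = 0.2475.

0.2475


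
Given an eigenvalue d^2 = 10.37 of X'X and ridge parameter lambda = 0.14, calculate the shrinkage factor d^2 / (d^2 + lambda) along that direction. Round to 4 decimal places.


d^2 + lambda = 10.37 + 0.14 = 10.5100.
Shrinkage factor = 10.37/10.5100 = 0.9867.

0.9867


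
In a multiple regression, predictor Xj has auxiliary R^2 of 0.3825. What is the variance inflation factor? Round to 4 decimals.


VIF = 1 / (1 - 0.3825).
= 1 / 0.6175 = 1.6194.

1.6194


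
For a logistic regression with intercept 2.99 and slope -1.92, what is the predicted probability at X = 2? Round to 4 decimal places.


Linear predictor: z = 2.99 + -1.92 * 2 = -0.8500.
P = 1/(1 + exp(0.8500)) = 1/(1 + 2.3396) = 0.2994.

0.2994


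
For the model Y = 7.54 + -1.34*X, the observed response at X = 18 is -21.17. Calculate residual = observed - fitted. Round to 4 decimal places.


Predicted = 7.54 + -1.34 * 18 = -16.5800.
Residual = -21.17 - -16.5800 = -4.5900.

-4.5900


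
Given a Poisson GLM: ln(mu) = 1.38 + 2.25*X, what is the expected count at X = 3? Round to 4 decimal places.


eta = 1.38 + 2.25 * 3 = 8.1300.
mu = exp(8.1300) = 3394.7996.

3394.7996


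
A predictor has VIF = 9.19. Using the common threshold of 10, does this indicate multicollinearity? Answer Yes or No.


Compare VIF = 9.19 to the threshold of 10.
9.19 < 10, so the answer is No.

No


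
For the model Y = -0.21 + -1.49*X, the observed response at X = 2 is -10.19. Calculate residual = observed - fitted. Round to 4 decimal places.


Compute yhat = -0.21 + (-1.49)(2) = -3.1900.
Residual = actual - predicted = -10.19 - -3.1900 = -7.0000.

-7.0000


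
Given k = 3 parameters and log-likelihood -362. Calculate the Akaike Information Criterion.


AIC = 2*3 - 2*(-362).
= 6 + 724 = 730.

730


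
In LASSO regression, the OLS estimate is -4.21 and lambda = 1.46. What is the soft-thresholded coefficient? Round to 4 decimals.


Absolute value: |-4.21| = 4.21.
Compare to lambda = 1.46.
Since |beta| > lambda, coefficient = sign(beta)*(|beta| - lambda) = -2.7500.

-2.7500


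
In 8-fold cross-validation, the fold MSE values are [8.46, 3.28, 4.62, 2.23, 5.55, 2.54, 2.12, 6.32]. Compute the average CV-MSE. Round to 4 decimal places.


Sum of fold MSEs = 35.1200.
Average = 35.1200 / 8 = 4.3900.

4.3900


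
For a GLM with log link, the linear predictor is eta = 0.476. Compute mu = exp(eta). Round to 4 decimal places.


The inverse log link gives:
mu = exp(0.476) = 1.6096.

1.6096


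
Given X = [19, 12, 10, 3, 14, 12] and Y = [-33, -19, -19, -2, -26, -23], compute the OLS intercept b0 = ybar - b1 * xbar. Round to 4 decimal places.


Compute b1 = -1.9490 from the OLS formula.
With xbar = 11.6667 and ybar = -20.3333, the intercept is:
b0 = -20.3333 - -1.9490 * 11.6667 = 2.4053.

2.4053


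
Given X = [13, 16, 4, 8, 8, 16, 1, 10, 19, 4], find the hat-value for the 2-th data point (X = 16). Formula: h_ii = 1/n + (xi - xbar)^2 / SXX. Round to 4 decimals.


Compute xbar = 9.9000 with n = 10 observations.
SXX = 322.9000.
Leverage = 1/10 + (16 - 9.9000)^2/322.9000 = 0.2152.

0.2152


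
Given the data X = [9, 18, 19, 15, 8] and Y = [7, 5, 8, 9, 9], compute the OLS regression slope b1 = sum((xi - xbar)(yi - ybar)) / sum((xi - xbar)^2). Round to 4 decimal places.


First compute the means: xbar = 13.8000, ybar = 7.6000.
Then S_xx = sum((xi - xbar)^2) = 102.8000.
S_xy = sum((xi - xbar)(yi - ybar)) = -12.4000.
b1 = S_xy / S_xx = -12.4000 / 102.8000 = -0.1206.

-0.1206


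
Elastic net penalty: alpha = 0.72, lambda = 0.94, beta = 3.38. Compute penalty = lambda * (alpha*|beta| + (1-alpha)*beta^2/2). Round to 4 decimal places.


L1 component = 0.72 * |3.38| = 2.4336.
L2 component = 0.28 * 3.38^2 / 2 = 1.5994.
Penalty = 0.94 * (2.4336 + 1.5994) = 0.94 * 4.0330 = 3.7910.

3.7910


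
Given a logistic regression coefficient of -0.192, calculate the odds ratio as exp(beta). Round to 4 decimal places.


The odds ratio is computed as:
OR = e^(-0.192) = 0.8253.

0.8253


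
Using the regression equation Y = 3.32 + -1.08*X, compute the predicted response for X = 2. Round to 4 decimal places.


Plug X = 2 into Y = 3.32 + -1.08*X:
Y = 3.32 + -2.1600 = 1.1600.

1.1600


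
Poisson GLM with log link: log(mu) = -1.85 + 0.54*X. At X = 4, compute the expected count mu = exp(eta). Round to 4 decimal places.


Compute eta = -1.85 + 0.54 * 4 = 0.3100.
Apply inverse link: mu = e^0.3100 = 1.3634.

1.3634


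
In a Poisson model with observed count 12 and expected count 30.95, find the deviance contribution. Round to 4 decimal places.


First: ln(12/30.95) = -0.947466.
Then: 12 * -0.947466 = -11.369592.
y - mu = 12 - 30.95 = -18.95.
D = 2(-11.369592 - -18.95) = 15.160816, which rounds to 15.1608.

15.1608


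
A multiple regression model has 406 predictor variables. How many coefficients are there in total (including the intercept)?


Total coefficients = number of predictors + 1 (for the intercept).
= 406 + 1 = 407.

407


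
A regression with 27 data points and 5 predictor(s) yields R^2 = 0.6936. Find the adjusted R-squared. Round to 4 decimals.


Using the formula:
(1 - 0.6936) = 0.3064.
Multiply by 26/21: 0.3064 * 26 = 7.9664, then 7.9664 / 21 = 0.3794.
Adj R^2 = 1 - 0.3794 = 0.6206.

0.6206


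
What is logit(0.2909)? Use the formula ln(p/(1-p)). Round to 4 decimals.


The odds are p/(1-p) = 0.2909 / 0.7091 = 0.4102.
logit(p) = ln(0.4102) = -0.8910.

-0.8910


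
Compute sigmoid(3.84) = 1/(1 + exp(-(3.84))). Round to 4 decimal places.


First, exp(-3.8400) = 0.0215.
Then sigma(z) = 1/(1 + 0.0215) = 0.9790.

0.9790


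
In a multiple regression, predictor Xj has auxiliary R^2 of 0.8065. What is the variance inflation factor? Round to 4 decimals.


Denominator: 1 - 0.8065 = 0.1935.
VIF = 1 / 0.1935 = 5.1680.

5.1680


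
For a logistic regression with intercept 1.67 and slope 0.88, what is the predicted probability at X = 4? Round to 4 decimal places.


Compute z = 1.67 + (0.88)(4) = 5.1900.
exp(-z) = 0.0056.
P = 1/(1 + 0.0056) = 0.9945.

0.9945


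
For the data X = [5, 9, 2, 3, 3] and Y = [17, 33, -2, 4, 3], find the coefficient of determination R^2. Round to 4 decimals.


After computing the OLS fit (b0=-11.1410, b1=5.0321):
SSres = 11.9679, SStot = 802.0000.
R^2 = 1 - 11.9679/802.0000 = 0.9851.

0.9851


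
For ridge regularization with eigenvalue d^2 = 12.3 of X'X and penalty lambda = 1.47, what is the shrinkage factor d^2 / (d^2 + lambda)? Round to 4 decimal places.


d^2 + lambda = 12.3 + 1.47 = 13.7700.
Shrinkage factor = 12.3/13.7700 = 0.8932.

0.8932


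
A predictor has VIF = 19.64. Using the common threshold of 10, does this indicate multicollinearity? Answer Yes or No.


The threshold is 10.
VIF = 19.64 is >= 10.
Multicollinearity indication: Yes.

Yes


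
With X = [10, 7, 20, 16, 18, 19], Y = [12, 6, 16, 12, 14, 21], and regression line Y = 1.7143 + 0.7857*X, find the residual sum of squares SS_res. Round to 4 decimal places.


Compute predicted values, then residuals = yi - yhat_i.
Residuals: [2.4287, -1.2142, -1.4283, -2.2855, -1.8569, 4.3574].
SSres = sum(residual^2) = 37.0714.

37.0714


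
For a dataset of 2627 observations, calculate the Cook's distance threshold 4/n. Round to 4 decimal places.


The threshold is 4/n.
4/2627 = 0.0015.

0.0015


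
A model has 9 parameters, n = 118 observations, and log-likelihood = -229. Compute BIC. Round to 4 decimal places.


ln(118) = 4.770685.
k * ln(n) = 9 * 4.770685 = 42.936165.
-2L = 458.
BIC = 42.936165 + 458 = 500.936165, which rounds to 500.9362.

500.9362


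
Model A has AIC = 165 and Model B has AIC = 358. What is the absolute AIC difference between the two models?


Compute |165 - 358| = 193.
Model A has the smaller AIC.

193


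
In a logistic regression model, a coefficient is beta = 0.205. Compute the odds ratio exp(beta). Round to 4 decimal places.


exp(0.205) = 1.2275.
So the odds ratio is 1.2275.

1.2275


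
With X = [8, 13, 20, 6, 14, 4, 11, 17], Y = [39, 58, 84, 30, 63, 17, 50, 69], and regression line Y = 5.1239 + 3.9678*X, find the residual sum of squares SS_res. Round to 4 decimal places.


Predicted values from Y = 5.1239 + 3.9678*X.
Residuals: [2.1337, 1.2947, -0.4799, 1.0693, 2.3269, -3.9951, 1.2303, -3.5765].
SSres = 43.2829.

43.2829


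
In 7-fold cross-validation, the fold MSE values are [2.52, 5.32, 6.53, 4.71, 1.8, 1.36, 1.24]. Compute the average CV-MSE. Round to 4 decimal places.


Add all fold MSEs: 23.4800.
Divide by k = 7: 23.4800/7 = 3.3543.

3.3543


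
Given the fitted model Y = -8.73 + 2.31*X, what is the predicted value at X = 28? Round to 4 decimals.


Plug X = 28 into Y = -8.73 + 2.31*X:
Y = -8.73 + 64.6800 = 55.9500.

55.9500


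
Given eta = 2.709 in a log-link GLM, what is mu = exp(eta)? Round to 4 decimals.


The inverse log link gives:
mu = exp(2.709) = 15.0143.

15.0143


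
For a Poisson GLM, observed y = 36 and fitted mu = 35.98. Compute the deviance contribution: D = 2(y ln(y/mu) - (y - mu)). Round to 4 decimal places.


y/mu = 36/35.98 = 1.000556 (approx.), and ln(36/35.98) = 0.000556.
y * ln(y/mu) = 36 * 0.000556 = 0.020016.
y - mu = 0.02.
D = 2 * (0.020016 - 0.02) = 0.000032, which rounds to 0.0000.

0.0000


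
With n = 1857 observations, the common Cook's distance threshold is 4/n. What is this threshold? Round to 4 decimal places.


Using the rule of thumb:
Threshold = 4 / 1857 = 0.0022.

0.0022


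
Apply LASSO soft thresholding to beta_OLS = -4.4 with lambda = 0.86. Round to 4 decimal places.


Absolute value: |-4.4| = 4.4.
Compare to lambda = 0.86.
Since |beta| > lambda, coefficient = sign(beta)*(|beta| - lambda) = -3.5400.

-3.5400


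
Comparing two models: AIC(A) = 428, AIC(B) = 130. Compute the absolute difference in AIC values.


Absolute difference = |428 - 130| = 298.
The model with lower AIC (B) is preferred.

298


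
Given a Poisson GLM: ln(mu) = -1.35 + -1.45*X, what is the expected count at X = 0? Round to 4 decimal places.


Linear predictor: eta = -1.35 + (-1.45)(0) = -1.3500.
Expected count: mu = exp(-1.3500) = 0.2592.

0.2592


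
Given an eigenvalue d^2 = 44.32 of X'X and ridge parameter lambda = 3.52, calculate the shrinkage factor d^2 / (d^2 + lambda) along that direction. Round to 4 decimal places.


d^2 + lambda = 44.32 + 3.52 = 47.8400.
Shrinkage factor = 44.32/47.8400 = 0.9264.

0.9264


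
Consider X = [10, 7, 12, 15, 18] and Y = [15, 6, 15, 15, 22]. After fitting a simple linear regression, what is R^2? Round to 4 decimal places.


After computing the OLS fit (b0=-0.2732, b1=1.1995):
SSres = 23.8880, SStot = 129.2000.
R^2 = 1 - 23.8880/129.2000 = 0.8151.

0.8151


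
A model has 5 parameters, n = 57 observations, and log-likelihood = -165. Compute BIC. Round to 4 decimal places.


ln(57) = 4.043051.
k * ln(n) = 5 * 4.043051 = 20.215255.
-2L = 330.
BIC = 20.215255 + 330 = 350.215255, which rounds to 350.2153.

350.2153


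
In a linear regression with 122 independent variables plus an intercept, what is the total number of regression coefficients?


Each predictor gets one coefficient, plus one intercept.
Total parameters = 122 + 1 = 123.

123


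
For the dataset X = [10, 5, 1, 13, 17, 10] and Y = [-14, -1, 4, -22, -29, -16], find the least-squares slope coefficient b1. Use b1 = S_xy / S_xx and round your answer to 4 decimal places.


First compute the means: xbar = 9.3333, ybar = -13.0000.
Then S_xx = sum((xi - xbar)^2) = 161.3333.
S_xy = sum((xi - xbar)(yi - ybar)) = -352.0000.
b1 = S_xy / S_xx = -352.0000 / 161.3333 = -2.1818.

-2.1818


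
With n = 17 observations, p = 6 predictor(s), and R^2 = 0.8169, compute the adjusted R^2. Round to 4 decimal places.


Using the formula:
(1 - 0.8169) = 0.1831.
Multiply by 16/10: 0.1831 * 16 = 2.9296, then 2.9296 / 10 = 0.2930.
Adj R^2 = 1 - 0.2930 = 0.7070.

0.7070


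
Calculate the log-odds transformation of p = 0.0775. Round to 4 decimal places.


The odds are p/(1-p) = 0.0775 / 0.9225 = 0.0840.
logit(p) = ln(0.0840) = -2.4768.

-2.4768


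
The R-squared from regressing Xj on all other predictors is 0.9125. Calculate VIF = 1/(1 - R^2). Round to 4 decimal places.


Using VIF = 1/(1 - R^2_j):
1 - 0.9125 = 0.0875.
VIF = 11.4286.

11.4286


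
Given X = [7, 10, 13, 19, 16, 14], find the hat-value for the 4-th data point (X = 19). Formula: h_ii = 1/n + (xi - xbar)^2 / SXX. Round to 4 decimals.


Mean of X: xbar = 13.1667.
SXX = 90.8333.
For X = 19: h = 1/6 + (19 - 13.1667)^2/90.8333 = 0.5413.

0.5413


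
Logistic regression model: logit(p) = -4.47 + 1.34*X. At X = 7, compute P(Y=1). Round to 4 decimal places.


Compute z = -4.47 + (1.34)(7) = 4.9100.
exp(-z) = 0.0074.
P = 1/(1 + 0.0074) = 0.9927.

0.9927


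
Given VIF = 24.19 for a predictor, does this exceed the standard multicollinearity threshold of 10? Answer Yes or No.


Check: VIF = 24.19 vs threshold = 10.
Since 24.19 >= 10, the answer is Yes.

Yes


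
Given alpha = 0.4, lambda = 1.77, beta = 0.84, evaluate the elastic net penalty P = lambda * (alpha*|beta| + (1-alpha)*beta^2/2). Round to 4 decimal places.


alpha * |beta| = 0.4 * 0.84 = 0.3360.
(1-alpha) * beta^2/2 = 0.6 * 0.7056/2 = 0.2117.
Total = 1.77 * (0.3360 + 0.2117) = 0.9694.

0.9694


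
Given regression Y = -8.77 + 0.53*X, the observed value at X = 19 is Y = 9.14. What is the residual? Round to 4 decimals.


Predicted = -8.77 + 0.53 * 19 = 1.3000.
Residual = 9.14 - 1.3000 = 7.8400.

7.8400


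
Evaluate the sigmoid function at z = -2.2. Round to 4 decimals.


exp(2.2000) = 9.0250.
1 + exp(-z) = 10.0250.
sigmoid = 1/10.0250 = 0.0998.

0.0998


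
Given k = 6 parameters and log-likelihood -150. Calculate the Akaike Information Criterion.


Compute:
2k = 2*6 = 12.
-2*loglik = -2*(-150) = 300.
AIC = 12 + 300 = 312.

312


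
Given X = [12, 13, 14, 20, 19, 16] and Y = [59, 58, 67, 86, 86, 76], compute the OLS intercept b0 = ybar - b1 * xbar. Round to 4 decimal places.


First find the slope: b1 = 3.7875.
Means: xbar = 15.6667, ybar = 72.0000.
b0 = ybar - b1 * xbar = 72.0000 - 3.7875 * 15.6667 = 12.6625.

12.6625


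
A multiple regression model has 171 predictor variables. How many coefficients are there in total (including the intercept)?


Including the intercept, the model has 171 predictor coefficients + 1 intercept.
Total = 172.

172


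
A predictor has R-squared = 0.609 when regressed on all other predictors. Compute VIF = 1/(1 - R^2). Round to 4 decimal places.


Using VIF = 1/(1 - R^2_j):
1 - 0.609 = 0.391.
VIF = 2.5575.

2.5575


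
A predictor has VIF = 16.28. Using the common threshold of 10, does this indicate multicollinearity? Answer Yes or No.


Check: VIF = 16.28 vs threshold = 10.
Since 16.28 >= 10, the answer is Yes.

Yes


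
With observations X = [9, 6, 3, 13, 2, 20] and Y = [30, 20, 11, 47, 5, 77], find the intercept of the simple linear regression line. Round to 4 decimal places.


The slope is b1 = 3.9235.
Sample means are xbar = 8.8333 and ybar = 31.6667.
Intercept: b0 = 31.6667 - (3.9235)(8.8333) = -2.9906.

-2.9906


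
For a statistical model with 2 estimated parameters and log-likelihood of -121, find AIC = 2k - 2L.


AIC = 2*2 - 2*(-121).
= 4 + 242 = 246.

246


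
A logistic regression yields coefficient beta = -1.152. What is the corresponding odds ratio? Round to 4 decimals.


The odds ratio is computed as:
OR = e^(-1.152) = 0.3160.

0.3160


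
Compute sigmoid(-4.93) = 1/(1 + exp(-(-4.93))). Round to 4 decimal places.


exp(4.9300) = 138.3795.
1 + exp(-z) = 139.3795.
sigmoid = 1/139.3795 = 0.0072.

0.0072


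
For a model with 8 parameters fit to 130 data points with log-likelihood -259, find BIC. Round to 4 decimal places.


ln(130) = 4.867534.
k * ln(n) = 8 * 4.867534 = 38.940272.
-2L = 518.
BIC = 38.940272 + 518 = 556.940272, which rounds to 556.9403.

556.9403


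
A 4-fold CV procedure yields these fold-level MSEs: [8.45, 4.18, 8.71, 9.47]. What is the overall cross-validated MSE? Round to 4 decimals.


Add all fold MSEs: 30.8100.
Divide by k = 4: 30.8100/4 = 7.7025.

7.7025


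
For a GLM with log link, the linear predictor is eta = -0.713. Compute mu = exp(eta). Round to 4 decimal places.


The inverse log link gives:
mu = exp(-0.713) = 0.4902.

0.4902


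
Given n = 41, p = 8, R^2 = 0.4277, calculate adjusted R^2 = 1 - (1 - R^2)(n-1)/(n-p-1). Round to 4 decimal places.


Using the formula:
(1 - 0.4277) = 0.5723.
Multiply by 40/32: 0.5723 * 40 = 22.8920, then 22.8920 / 32 = 0.7154.
Adj R^2 = 1 - 0.7154 = 0.2846.

0.2846


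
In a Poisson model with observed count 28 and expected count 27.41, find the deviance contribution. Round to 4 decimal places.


First: ln(28/27.41) = 0.021297.
Then: 28 * 0.021297 = 0.596316.
y - mu = 28 - 27.41 = 0.59.
D = 2(0.596316 - 0.59) = 0.012632, which rounds to 0.0126.

0.0126


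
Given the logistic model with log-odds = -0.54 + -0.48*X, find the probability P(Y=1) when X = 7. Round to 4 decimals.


z = -0.54 + -0.48 * 7 = -3.9000.
Sigmoid: P = 1 / (1 + exp(3.9000)) = 0.0198.

0.0198


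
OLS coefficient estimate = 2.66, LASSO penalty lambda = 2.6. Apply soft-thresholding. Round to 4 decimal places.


Absolute value: |2.66| = 2.66.
Compare to lambda = 2.6.
Since |beta| > lambda, coefficient = sign(beta)*(|beta| - lambda) = 0.0600.

0.0600


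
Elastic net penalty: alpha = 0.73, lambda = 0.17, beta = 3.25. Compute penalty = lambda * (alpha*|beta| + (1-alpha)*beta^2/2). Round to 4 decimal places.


Compute:
L1 = 0.73 * 3.25 = 2.3725.
L2 = 0.27 * 3.25^2 / 2 = 1.4259.
Penalty = 0.17 * (2.3725 + 1.4259) = 0.6457.

0.6457


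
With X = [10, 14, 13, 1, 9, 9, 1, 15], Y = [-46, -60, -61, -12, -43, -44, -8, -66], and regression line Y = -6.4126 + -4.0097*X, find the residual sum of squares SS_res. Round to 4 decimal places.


For each point, residual = actual - predicted.
Residuals: [0.5096, 2.5484, -2.4613, -1.5777, -0.5001, -1.5001, 2.4223, 0.5581].
Sum of squared residuals = 23.9806.

23.9806


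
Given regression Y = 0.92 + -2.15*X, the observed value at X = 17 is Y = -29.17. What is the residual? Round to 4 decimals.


Predicted = 0.92 + -2.15 * 17 = -35.6300.
Residual = -29.17 - -35.6300 = 6.4600.

6.4600


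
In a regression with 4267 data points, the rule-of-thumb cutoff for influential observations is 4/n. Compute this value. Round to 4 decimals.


The threshold is 4/n.
4/4267 = 0.0009.

0.0009


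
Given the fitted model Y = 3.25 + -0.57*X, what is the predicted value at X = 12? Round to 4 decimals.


Plug X = 12 into Y = 3.25 + -0.57*X:
Y = 3.25 + -6.8400 = -3.5900.

-3.5900


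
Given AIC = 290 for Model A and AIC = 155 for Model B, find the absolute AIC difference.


|AIC_A - AIC_B| = |290 - 155| = 135.
Model B is preferred (lower AIC).

135


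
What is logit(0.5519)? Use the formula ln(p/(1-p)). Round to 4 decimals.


1 - p = 0.4481.
p/(1-p) = 1.2316.
logit = ln(1.2316) = 0.2084.

0.2084


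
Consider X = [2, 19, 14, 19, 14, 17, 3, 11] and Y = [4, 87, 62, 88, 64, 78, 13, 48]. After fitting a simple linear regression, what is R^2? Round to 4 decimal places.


Fit the OLS line: b0 = -3.8405, b1 = 4.7952.
SSres = 12.7928.
SStot = 7184.0000.
R^2 = 1 - 12.7928/7184.0000 = 0.9982.

0.9982


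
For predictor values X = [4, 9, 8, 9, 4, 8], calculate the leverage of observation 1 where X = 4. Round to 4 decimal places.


Mean of X: xbar = 7.0000.
SXX = 28.0000.
For X = 4: h = 1/6 + (4 - 7.0000)^2/28.0000 = 0.4881.

0.4881


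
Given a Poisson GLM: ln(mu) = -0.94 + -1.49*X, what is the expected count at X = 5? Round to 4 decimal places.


Compute eta = -0.94 + -1.49 * 5 = -8.3900.
Apply inverse link: mu = e^-8.3900 = 0.0002.

0.0002


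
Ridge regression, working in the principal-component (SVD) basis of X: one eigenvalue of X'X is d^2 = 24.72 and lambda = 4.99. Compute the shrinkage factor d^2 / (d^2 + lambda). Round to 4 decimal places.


d^2 + lambda = 24.72 + 4.99 = 29.7100.
Shrinkage factor = 24.72/29.7100 = 0.8320.

0.8320


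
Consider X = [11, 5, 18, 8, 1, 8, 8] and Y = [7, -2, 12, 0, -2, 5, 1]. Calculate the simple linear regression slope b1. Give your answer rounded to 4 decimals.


Calculate xbar = 8.4286, ybar = 3.0000.
S_xx = 165.7143, S_xy = 152.0000.
Using b1 = S_xy / S_xx = 152.0000 / 165.7143, we get b1 = 0.9172.

0.9172


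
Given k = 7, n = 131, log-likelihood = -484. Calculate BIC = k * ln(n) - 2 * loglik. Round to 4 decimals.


ln(131) = 4.875197.
k * ln(n) = 7 * 4.875197 = 34.126379.
-2L = 968.
BIC = 34.126379 + 968 = 1002.126379, which rounds to 1002.1264.

1002.1264


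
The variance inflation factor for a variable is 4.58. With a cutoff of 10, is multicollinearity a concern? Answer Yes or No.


Check: VIF = 4.58 vs threshold = 10.
Since 4.58 < 10, the answer is No.

No


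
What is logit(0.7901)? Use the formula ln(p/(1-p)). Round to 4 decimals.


1 - p = 0.2099.
p/(1-p) = 3.7642.
logit = ln(3.7642) = 1.3255.

1.3255


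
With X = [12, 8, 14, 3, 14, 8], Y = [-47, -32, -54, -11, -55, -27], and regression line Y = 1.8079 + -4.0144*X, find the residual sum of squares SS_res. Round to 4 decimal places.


For each point, residual = actual - predicted.
Residuals: [-0.6351, -1.6927, 0.3937, -0.7647, -0.6063, 3.3073].
Sum of squared residuals = 15.3142.

15.3142


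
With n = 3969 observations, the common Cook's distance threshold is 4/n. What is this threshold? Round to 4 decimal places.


Cook's distance cutoff = 4/n = 4/3969.
= 0.0010.

0.0010


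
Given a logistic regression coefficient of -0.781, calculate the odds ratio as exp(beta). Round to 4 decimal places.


exp(-0.781) = 0.4579.
So the odds ratio is 0.4579.

0.4579


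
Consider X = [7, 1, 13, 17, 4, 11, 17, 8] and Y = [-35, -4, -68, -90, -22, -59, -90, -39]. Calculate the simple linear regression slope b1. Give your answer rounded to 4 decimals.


First compute the means: xbar = 9.7500, ybar = -50.8750.
Then S_xx = sum((xi - xbar)^2) = 237.5000.
S_xy = sum((xi - xbar)(yi - ybar)) = -1273.7500.
b1 = S_xy / S_xx = -1273.7500 / 237.5000 = -5.3632.

-5.3632


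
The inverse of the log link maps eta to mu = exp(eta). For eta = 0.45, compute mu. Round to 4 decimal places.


Apply the inverse link:
mu = e^0.45 = 1.5683.

1.5683


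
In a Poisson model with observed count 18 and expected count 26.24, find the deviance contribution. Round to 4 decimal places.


First: ln(18/26.24) = -0.376913.
Then: 18 * -0.376913 = -6.784434.
y - mu = 18 - 26.24 = -8.24.
D = 2(-6.784434 - -8.24) = 2.911132, which rounds to 2.9111.

2.9111


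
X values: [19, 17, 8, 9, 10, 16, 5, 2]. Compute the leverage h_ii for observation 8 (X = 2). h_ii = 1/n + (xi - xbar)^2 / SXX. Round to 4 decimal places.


Compute xbar = 10.7500 with n = 8 observations.
SXX = 255.5000.
Leverage = 1/8 + (2 - 10.7500)^2/255.5000 = 0.4247.

0.4247


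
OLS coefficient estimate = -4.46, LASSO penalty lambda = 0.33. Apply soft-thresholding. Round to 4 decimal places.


Absolute value: |-4.46| = 4.46.
Compare to lambda = 0.33.
Since |beta| > lambda, coefficient = sign(beta)*(|beta| - lambda) = -4.1300.

-4.1300


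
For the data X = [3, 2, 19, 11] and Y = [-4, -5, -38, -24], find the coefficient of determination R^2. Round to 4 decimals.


After computing the OLS fit (b0=0.1788, b1=-2.0490):
SSres = 8.2967, SStot = 800.7500.
R^2 = 1 - 8.2967/800.7500 = 0.9896.

0.9896


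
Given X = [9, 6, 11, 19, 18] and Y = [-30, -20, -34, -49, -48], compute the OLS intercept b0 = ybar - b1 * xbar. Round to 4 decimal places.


First find the slope: b1 = -2.1548.
Means: xbar = 12.6000, ybar = -36.2000.
b0 = ybar - b1 * xbar = -36.2000 - -2.1548 * 12.6000 = -9.0495.

-9.0495


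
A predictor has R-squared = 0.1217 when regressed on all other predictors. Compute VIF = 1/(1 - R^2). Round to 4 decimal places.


Using VIF = 1/(1 - R^2_j):
1 - 0.1217 = 0.8783.
VIF = 1.1386.

1.1386


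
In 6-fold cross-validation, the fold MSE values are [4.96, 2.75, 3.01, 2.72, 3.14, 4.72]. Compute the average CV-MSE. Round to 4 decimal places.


Sum of fold MSEs = 21.3000.
Average = 21.3000 / 6 = 3.5500.

3.5500


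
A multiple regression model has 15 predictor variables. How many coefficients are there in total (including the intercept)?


Total coefficients = number of predictors + 1 (for the intercept).
= 15 + 1 = 16.

16


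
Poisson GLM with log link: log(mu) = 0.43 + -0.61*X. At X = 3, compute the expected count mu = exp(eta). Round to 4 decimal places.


Compute eta = 0.43 + -0.61 * 3 = -1.4000.
Apply inverse link: mu = e^-1.4000 = 0.2466.

0.2466


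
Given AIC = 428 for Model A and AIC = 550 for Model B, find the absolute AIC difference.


|AIC_A - AIC_B| = |428 - 550| = 122.
Model A is preferred (lower AIC).

122


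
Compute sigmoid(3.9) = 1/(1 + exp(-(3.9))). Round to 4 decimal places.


Compute exp(-3.9000) = 0.0202.
Sigmoid = 1 / (1 + 0.0202) = 1 / 1.0202 = 0.9802.

0.9802


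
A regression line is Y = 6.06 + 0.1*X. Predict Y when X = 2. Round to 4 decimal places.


Predicted value:
Y = 6.06 + (0.1)(2) = 6.06 + 0.2000 = 6.2600.

6.2600


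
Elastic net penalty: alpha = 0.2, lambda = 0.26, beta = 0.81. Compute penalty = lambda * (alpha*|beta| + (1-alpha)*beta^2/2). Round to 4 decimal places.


alpha * |beta| = 0.2 * 0.81 = 0.1620.
(1-alpha) * beta^2/2 = 0.8 * 0.6561/2 = 0.2624.
Total = 0.26 * (0.1620 + 0.2624) = 0.1104.

0.1104


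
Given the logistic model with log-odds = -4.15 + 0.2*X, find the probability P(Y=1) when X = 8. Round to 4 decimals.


z = -4.15 + 0.2 * 8 = -2.5500.
Sigmoid: P = 1 / (1 + exp(2.5500)) = 0.0724.

0.0724


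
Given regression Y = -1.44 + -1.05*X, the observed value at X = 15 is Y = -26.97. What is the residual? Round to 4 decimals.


Fitted value at X = 15 is yhat = -1.44 + -1.05*15 = -17.1900.
Residual = -26.97 - -17.1900 = -9.7800.

-9.7800


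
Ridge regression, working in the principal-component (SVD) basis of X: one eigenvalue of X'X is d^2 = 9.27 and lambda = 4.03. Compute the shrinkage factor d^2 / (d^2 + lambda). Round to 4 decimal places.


Compute the denominator: 9.27 + 4.03 = 13.3000.
Shrinkage factor = 9.27 / 13.3000 = 0.6970.

0.6970


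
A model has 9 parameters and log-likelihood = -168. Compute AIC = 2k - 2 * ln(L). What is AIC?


AIC = 2*9 - 2*(-168).
= 18 + 336 = 354.

354


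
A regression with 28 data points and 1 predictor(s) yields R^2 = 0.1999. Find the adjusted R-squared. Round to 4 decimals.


Plug in: Adj R^2 = 1 - (1 - 0.1999) * 27/26.
= 1 - 0.8001 * 27/26
= 1 - 21.6027 / 26
= 1 - 0.8309 = 0.1691.

0.1691


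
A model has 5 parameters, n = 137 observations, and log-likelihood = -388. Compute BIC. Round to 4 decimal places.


Compute k*ln(n) = 5*ln(137) = 5*4.919981 = 24.599905.
Then -2*loglik = 776.
BIC = 24.599905 + 776 = 800.599905, which rounds to 800.5999.

800.5999


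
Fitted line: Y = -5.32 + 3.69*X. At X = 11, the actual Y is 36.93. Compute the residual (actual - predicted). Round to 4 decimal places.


Predicted = -5.32 + 3.69 * 11 = 35.2700.
Residual = 36.93 - 35.2700 = 1.6600.

1.6600


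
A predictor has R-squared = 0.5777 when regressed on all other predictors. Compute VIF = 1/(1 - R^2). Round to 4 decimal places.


Denominator: 1 - 0.5777 = 0.4223.
VIF = 1 / 0.4223 = 2.3680.

2.3680


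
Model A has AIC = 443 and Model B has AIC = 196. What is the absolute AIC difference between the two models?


|AIC_A - AIC_B| = |443 - 196| = 247.
Model B is preferred (lower AIC).

247


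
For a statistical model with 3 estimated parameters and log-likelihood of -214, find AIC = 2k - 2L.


AIC = 2k - 2*loglik = 2(3) - 2(-214).
= 6 + 428 = 434.

434


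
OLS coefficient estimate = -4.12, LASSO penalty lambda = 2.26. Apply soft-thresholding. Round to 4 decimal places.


Check: |-4.12| = 4.12 vs lambda = 2.26.
Since |beta| > lambda, coefficient = sign(beta)*(|beta| - lambda) = -1.8600.
Soft-thresholded coefficient = -1.8600.

-1.8600


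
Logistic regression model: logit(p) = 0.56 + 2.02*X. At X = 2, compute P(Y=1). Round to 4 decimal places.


Linear predictor: z = 0.56 + 2.02 * 2 = 4.6000.
P = 1/(1 + exp(-4.6000)) = 1/(1 + 0.0101) = 0.9900.

0.9900


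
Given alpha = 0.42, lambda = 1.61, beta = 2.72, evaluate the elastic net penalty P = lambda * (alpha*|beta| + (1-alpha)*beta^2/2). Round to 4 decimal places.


L1 component = 0.42 * |2.72| = 1.1424.
L2 component = 0.58 * 2.72^2 / 2 = 2.1455.
Penalty = 1.61 * (1.1424 + 2.1455) = 1.61 * 3.2879 = 5.2936.

5.2936


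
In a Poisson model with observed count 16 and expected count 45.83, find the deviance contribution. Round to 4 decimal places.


Compute y*ln(y/mu) = 16*ln(16/45.83) = 16*-1.052350 = -16.837600.
y - mu = -29.83.
D = 2*(-16.837600 - (-29.83)) = 25.984800, which rounds to 25.9848.

25.9848


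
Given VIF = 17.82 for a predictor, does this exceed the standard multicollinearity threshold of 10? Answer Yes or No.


Check: VIF = 17.82 vs threshold = 10.
Since 17.82 >= 10, the answer is Yes.

Yes


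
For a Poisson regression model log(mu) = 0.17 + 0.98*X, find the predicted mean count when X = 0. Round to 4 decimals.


Linear predictor: eta = 0.17 + (0.98)(0) = 0.1700.
Expected count: mu = exp(0.1700) = 1.1853.

1.1853


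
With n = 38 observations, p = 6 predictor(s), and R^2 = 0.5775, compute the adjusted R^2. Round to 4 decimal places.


Adjusted R^2 = 1 - (1 - R^2) * (n-1)/(n-p-1).
(1 - R^2) = 0.4225.
(n-1)/(n-p-1) = 37/31.
(1 - R^2) * (n-1) = 0.4225 * 37 = 15.6325.
Divide by (n-p-1): 15.6325 / 31 = 0.5043.
Adj R^2 = 1 - 0.5043 = 0.4957.

0.4957


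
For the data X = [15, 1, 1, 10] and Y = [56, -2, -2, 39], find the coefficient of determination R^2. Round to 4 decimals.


Fit the OLS line: b0 = -5.7772, b1 = 4.2263.
SSres = 9.3402.
SStot = 2594.7500.
R^2 = 1 - 9.3402/2594.7500 = 0.9964.

0.9964


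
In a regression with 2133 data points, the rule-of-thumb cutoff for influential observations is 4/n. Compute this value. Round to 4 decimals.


Cook's distance cutoff = 4/n = 4/2133.
= 0.0019.

0.0019


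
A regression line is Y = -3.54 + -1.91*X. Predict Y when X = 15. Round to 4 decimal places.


Plug X = 15 into Y = -3.54 + -1.91*X:
Y = -3.54 + -28.6500 = -32.1900.

-32.1900


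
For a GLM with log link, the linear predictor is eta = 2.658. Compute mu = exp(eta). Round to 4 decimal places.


mu = exp(eta) = exp(2.658).
= 14.2677.

14.2677


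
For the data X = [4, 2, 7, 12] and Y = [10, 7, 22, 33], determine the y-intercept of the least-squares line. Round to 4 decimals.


First find the slope: b1 = 2.7137.
Means: xbar = 6.2500, ybar = 18.0000.
b0 = ybar - b1 * xbar = 18.0000 - 2.7137 * 6.2500 = 1.0396.

1.0396


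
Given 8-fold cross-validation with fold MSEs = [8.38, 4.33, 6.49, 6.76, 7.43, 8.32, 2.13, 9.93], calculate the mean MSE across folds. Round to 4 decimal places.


Total MSE across folds = 53.7700.
CV-MSE = 53.7700/8 = 6.7213.

6.7213


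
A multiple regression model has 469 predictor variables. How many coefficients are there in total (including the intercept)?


Total coefficients = number of predictors + 1 (for the intercept).
= 469 + 1 = 470.

470


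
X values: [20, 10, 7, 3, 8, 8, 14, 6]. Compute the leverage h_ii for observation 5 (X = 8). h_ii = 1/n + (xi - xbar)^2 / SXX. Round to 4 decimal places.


Compute xbar = 9.5000 with n = 8 observations.
SXX = 196.0000.
Leverage = 1/8 + (8 - 9.5000)^2/196.0000 = 0.1365.

0.1365


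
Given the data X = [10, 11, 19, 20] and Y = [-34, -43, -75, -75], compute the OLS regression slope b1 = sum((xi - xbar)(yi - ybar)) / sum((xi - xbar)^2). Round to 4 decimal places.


Calculate xbar = 15.0000, ybar = -56.7500.
S_xx = 82.0000, S_xy = -333.0000.
Using b1 = S_xy / S_xx = -333.0000 / 82.0000, we get b1 = -4.0610.

-4.0610


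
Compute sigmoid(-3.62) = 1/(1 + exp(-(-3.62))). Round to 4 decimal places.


First, exp(3.6200) = 37.3376.
Then sigma(z) = 1/(1 + 37.3376) = 0.0261.

0.0261


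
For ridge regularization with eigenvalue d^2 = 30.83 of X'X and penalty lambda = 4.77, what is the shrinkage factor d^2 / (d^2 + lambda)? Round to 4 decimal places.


Compute the denominator: 30.83 + 4.77 = 35.6000.
Shrinkage factor = 30.83 / 35.6000 = 0.8660.

0.8660


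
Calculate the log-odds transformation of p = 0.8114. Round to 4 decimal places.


The odds are p/(1-p) = 0.8114 / 0.1886 = 4.3022.
logit(p) = ln(4.3022) = 1.4591.

1.4591


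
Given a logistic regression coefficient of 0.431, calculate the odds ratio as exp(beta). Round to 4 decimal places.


exp(0.431) = 1.5388.
So the odds ratio is 1.5388.

1.5388


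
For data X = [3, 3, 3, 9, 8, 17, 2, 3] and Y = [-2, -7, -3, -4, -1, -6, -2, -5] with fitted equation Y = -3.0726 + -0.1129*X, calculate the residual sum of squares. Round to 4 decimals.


For each point, residual = actual - predicted.
Residuals: [1.4113, -3.5887, 0.4113, 0.0887, 2.9758, -1.0081, 1.2984, -1.5887].
Sum of squared residuals = 29.1290.

29.1290


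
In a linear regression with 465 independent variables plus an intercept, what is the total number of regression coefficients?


Total coefficients = number of predictors + 1 (for the intercept).
= 465 + 1 = 466.

466


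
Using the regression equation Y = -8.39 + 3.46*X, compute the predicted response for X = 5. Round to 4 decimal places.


Plug X = 5 into Y = -8.39 + 3.46*X:
Y = -8.39 + 17.3000 = 8.9100.

8.9100


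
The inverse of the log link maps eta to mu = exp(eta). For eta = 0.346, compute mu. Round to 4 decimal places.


The inverse log link gives:
mu = exp(0.346) = 1.4134.

1.4134


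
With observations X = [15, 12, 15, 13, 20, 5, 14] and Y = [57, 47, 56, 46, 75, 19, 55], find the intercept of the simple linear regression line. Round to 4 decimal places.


First find the slope: b1 = 3.7371.
Means: xbar = 13.4286, ybar = 50.7143.
b0 = ybar - b1 * xbar = 50.7143 - 3.7371 * 13.4286 = 0.5305.

0.5305


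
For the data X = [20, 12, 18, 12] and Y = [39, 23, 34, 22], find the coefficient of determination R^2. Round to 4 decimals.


Fit the OLS line: b0 = -1.8039, b1 = 2.0196.
SSres = 0.9804.
SStot = 209.0000.
R^2 = 1 - 0.9804/209.0000 = 0.9953.

0.9953


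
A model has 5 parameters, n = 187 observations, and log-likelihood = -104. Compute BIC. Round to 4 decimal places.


ln(187) = 5.231109.
k * ln(n) = 5 * 5.231109 = 26.155545.
-2L = 208.
BIC = 26.155545 + 208 = 234.155545, which rounds to 234.1555.

234.1555


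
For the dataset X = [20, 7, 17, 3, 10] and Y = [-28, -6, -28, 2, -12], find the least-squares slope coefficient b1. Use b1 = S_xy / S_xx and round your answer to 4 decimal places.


The sample means are xbar = 11.4000 and ybar = -14.4000.
Compute S_xx = 197.2000 and S_xy = -371.2000.
Slope b1 = S_xy / S_xx = -371.2000 / 197.2000 = -1.8824.

-1.8824


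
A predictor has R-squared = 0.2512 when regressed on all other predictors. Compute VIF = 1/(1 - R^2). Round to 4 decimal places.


Denominator: 1 - 0.2512 = 0.7488.
VIF = 1 / 0.7488 = 1.3355.

1.3355


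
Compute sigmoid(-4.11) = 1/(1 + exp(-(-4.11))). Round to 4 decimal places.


First, exp(4.1100) = 60.9467.
Then sigma(z) = 1/(1 + 60.9467) = 0.0161.

0.0161


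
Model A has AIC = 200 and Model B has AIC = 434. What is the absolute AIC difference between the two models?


Absolute difference = |200 - 434| = 234.
The model with lower AIC (A) is preferred.

234
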